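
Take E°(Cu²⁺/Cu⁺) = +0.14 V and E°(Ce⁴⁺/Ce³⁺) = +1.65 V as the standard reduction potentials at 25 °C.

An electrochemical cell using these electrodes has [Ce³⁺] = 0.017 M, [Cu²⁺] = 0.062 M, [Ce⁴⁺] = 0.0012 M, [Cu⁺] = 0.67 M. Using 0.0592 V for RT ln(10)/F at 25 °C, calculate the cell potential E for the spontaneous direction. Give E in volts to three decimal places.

Ce⁴⁺/Ce³⁺ is the cathode (higher E°), Cu²⁺/Cu⁺ the anode: E°cell = +1.65 − (+0.14) = +1.51 V, n = 1.
Overall: Ce⁴⁺(aq) + Cu⁺(aq) → Ce³⁺(aq) + Cu²⁺(aq)
Q = [Ce³⁺]·[Cu²⁺] / ([Ce⁴⁺]·[Cu⁺]); log Q = 0.118.
E = E° − (0.0592/n) log Q = +1.51 − (0.0592/1)(0.118) = +1.503 V.

+1.503 V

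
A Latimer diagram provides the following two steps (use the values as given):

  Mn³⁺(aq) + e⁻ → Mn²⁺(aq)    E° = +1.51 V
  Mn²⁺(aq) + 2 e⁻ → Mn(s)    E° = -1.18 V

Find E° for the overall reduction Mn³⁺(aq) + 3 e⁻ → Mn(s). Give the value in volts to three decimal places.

Adding the free-energy changes (−nFE°) of the two steps gives −n₃FE°₃ = −n₁FE°₁ − n₂FE°₂.
E°₃ = (1×+1.51 + 2×-1.18) / 3 = (-0.850) / 3 = -0.283 V.
E° values themselves are not directly additive — weighting by electron count is essential.

-0.283 V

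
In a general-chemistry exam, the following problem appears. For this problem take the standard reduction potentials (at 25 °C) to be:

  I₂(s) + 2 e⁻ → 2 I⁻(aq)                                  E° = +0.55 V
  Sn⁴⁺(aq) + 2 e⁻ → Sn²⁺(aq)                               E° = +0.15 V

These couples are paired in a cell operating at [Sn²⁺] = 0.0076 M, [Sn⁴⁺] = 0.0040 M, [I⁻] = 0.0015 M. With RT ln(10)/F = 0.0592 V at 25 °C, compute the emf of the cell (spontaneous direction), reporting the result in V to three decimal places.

+0.575 V

I₂/I⁻ is the cathode (higher E°), Sn⁴⁺/Sn²⁺ the anode: E°cell = +0.55 − (+0.15) = +0.40 V, n = 2.
Overall: I₂(s) + Sn²⁺(aq) → 2 I⁻(aq) + Sn⁴⁺(aq)
Q = [I⁻]^2·[Sn⁴⁺] / ([Sn²⁺]); log Q = -5.927.
E = E° − (0.0592/n) log Q = +0.40 − (0.0592/2)(-5.927) = +0.575 V.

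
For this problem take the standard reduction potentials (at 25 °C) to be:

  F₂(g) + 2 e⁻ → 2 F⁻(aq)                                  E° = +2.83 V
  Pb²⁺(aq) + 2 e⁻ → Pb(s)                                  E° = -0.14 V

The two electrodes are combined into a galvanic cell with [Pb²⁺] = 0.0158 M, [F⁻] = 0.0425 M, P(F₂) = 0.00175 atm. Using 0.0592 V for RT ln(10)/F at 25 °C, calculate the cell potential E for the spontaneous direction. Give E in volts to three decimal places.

+3.023 V

F₂/F⁻ is the cathode (higher E°), Pb²⁺/Pb the anode: E°cell = +2.83 − (-0.14) = +2.97 V, n = 2.
Overall: F₂(g) + Pb(s) → 2 F⁻(aq) + Pb²⁺(aq)
Q = [F⁻]^2·[Pb²⁺] / (P(F₂)); log Q = -1.788.
E = E° − (0.0592/n) log Q = +2.97 − (0.0592/2)(-1.788) = +3.023 V.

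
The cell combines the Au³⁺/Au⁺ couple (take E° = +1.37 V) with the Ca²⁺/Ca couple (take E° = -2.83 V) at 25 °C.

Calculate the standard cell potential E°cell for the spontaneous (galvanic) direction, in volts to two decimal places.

+4.20 V

The Au³⁺/Au⁺ couple has the higher reduction potential, so it is the cathode; Ca²⁺/Ca is oxidised at the anode.
E°cell = E°(cathode) − E°(anode) = (+1.37) − (-2.83) = +4.20 V.
Since E°cell > 0, the reaction is spontaneous under standard conditions.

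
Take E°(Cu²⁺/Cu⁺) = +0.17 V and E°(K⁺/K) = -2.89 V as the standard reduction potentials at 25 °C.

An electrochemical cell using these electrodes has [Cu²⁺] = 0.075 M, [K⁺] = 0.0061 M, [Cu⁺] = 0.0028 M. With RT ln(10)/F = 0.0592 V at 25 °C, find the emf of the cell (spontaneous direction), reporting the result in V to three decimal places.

+3.276 V

Cu²⁺/Cu⁺ is the cathode (higher E°), K⁺/K the anode: E°cell = +0.17 − (-2.89) = +3.06 V, n = 1.
Overall: Cu²⁺(aq) + K(s) → Cu⁺(aq) + K⁺(aq)
Q = [Cu⁺]·[K⁺] / ([Cu²⁺]); log Q = -3.643.
E = E° − (0.0592/n) log Q = +3.06 − (0.0592/1)(-3.643) = +3.276 V.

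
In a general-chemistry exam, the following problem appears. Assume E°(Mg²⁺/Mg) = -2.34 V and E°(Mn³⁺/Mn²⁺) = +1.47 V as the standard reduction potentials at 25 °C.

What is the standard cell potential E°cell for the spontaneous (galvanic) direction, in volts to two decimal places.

+3.81 V

The Mn³⁺/Mn²⁺ couple has the higher reduction potential, so it is the cathode; Mg²⁺/Mg is oxidised at the anode.
E°cell = E°(cathode) − E°(anode) = (+1.47) − (-2.34) = +3.81 V.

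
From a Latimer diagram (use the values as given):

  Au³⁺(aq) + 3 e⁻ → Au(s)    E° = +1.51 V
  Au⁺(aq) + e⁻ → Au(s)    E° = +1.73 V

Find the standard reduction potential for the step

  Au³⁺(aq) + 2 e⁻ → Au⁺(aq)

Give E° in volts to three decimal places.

Sequential free energies add, so n₃E°₃ = n₁E°₁ + n₂E°₂.
With n₃ = 3, and the known step contributing 1×(+1.73) V, the unknown satisfies 2·E° = 3×(+1.51) − 1×(+1.73) = +2.800.
E° = +2.800 / 2 = +1.400 V.

+1.400 V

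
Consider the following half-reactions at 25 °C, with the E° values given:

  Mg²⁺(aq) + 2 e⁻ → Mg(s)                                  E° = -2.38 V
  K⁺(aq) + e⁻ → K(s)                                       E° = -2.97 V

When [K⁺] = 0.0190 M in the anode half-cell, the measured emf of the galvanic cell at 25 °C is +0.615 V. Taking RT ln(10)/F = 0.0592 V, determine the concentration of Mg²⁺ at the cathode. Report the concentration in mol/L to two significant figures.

Mg²⁺/Mg is the cathode, K⁺/K the anode: E°cell = +0.59 V, n = 2.
Overall reaction: Mg²⁺(aq) + 2 K(s) → Mg(s) + 2 K⁺(aq); Q = [K⁺]^2/[Mg²⁺]^1.
From E = E° − (0.0592/n) log Q: log Q = (E° − E)·n/0.0592 = (+0.59 − (+0.615))·2/0.0592 = -0.8446.
So 1·log[Mg²⁺] = 2·log(0.019) − log Q = -3.4425 − (-0.8446) = -2.5979; [Mg²⁺] = 10^(-2.5979) ≈ 0.0025 M.

0.0025 M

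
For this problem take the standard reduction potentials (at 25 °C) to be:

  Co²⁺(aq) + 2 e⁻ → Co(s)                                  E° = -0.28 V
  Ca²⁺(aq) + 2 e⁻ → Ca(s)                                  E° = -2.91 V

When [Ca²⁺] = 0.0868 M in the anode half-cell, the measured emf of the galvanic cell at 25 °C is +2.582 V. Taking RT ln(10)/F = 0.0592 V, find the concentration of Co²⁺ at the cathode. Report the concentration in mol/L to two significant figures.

Co²⁺/Co is the cathode, Ca²⁺/Ca the anode: E°cell = +2.63 V, n = 2.
Overall reaction: Co²⁺(aq) + Ca(s) → Co(s) + Ca²⁺(aq); Q = [Ca²⁺]^1/[Co²⁺]^1.
From E = E° − (0.0592/n) log Q: log Q = (E° − E)·n/0.0592 = (+2.63 − (+2.582))·2/0.0592 = 1.6216.
So 1·log[Co²⁺] = 1·log(0.0868) − log Q = -1.0615 − (1.6216) = -2.6831; [Co²⁺] = 10^(-2.6831) ≈ 0.0021 M.

0.0021 M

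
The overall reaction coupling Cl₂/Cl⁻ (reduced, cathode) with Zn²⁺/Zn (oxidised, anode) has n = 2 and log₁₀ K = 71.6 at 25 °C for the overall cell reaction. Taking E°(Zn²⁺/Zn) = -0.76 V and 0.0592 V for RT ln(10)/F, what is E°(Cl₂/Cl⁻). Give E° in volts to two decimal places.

+1.36 V

E°cell = (0.0592/n)·log K = (0.0592/2)(71.6) = +2.119 V.
Since Cl₂/Cl⁻ is the cathode and Zn²⁺/Zn the anode, E°cell = E°(Cl₂/Cl⁻) − E°(Zn²⁺/Zn).
So E°(Cl₂/Cl⁻) = E°cell + E°(Zn²⁺/Zn) = +2.119 + (-0.76) = +1.36 V.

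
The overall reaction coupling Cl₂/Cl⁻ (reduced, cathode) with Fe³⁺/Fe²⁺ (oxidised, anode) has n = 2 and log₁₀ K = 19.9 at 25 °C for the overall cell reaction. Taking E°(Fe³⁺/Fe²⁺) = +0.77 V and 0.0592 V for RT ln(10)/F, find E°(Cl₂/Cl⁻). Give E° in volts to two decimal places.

E°cell = (0.0592/n)·log K = (0.0592/2)(19.9) = +0.589 V.
Since Cl₂/Cl⁻ is the cathode and Fe³⁺/Fe²⁺ the anode, E°cell = E°(Cl₂/Cl⁻) − E°(Fe³⁺/Fe²⁺).
So E°(Cl₂/Cl⁻) = E°cell + E°(Fe³⁺/Fe²⁺) = +0.589 + (+0.77) = +1.36 V.

+1.36 V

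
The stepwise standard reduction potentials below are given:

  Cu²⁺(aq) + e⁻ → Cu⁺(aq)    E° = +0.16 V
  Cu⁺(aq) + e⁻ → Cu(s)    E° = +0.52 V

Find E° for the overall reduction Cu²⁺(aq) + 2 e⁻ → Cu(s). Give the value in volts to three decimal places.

+0.340 V

Standard free energies of sequential steps add: ΔG°₃ = ΔG°₁ + ΔG°₂, so n₃E°₃ = n₁E°₁ + n₂E°₂.
E°₃ = (1×+0.16 + 1×+0.52) / 2 = (+0.680) / 2 = +0.340 V.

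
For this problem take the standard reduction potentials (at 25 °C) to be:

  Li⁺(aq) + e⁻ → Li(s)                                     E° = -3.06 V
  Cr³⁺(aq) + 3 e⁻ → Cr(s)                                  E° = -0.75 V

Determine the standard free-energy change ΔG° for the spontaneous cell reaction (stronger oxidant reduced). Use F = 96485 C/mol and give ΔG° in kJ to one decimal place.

Cr³⁺/Cr (E° = -0.75 V) is the cathode; Li⁺/Li (E° = -3.06 V) is the anode, so E°cell = +2.31 V.
Balancing electrons gives n = 3 (lcm of 3 and 1).
ΔG° = −nFE° = −(3)(96485)(+2.31) = -668,641 J = -668.6 kJ.

-668.6 kJ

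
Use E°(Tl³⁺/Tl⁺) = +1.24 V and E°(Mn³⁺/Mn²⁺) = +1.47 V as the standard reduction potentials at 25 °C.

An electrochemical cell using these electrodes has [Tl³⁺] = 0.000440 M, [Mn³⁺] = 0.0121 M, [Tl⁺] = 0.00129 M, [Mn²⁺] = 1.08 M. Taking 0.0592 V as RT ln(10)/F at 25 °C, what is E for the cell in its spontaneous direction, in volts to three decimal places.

Mn³⁺/Mn²⁺ is the cathode (higher E°), Tl³⁺/Tl⁺ the anode: E°cell = +1.47 − (+1.24) = +0.23 V, n = 2.
Overall: 2 Mn³⁺(aq) + Tl⁺(aq) → 2 Mn²⁺(aq) + Tl³⁺(aq)
Q = [Mn²⁺]^2·[Tl³⁺] / ([Mn³⁺]^2·[Tl⁺]); log Q = 3.434.
E = E° − (0.0592/n) log Q = +0.23 − (0.0592/2)(3.434) = +0.128 V.

+0.128 V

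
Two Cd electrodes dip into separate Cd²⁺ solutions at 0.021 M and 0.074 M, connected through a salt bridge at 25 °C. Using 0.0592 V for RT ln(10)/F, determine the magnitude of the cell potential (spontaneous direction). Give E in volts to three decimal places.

For a concentration cell E°cell = 0. The 0.074 M side is the cathode (reduction is favoured where [Cd²⁺] is higher).
With n = 2, E = −(0.0592/2) log([Cd²⁺]ₐₙ/[Cd²⁺]꜀ₐₜ) = −(0.0592/2) log(0.021/0.074) = −(0.0592/2)(-0.547) = +0.016 V.

+0.016 V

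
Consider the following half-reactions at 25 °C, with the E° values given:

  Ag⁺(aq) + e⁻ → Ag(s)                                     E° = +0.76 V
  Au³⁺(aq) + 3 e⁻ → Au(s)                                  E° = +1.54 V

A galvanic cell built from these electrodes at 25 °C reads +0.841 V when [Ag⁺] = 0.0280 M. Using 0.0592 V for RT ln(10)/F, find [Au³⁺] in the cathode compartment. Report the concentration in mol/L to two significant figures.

Au³⁺/Au is the cathode, Ag⁺/Ag the anode: E°cell = +0.78 V, n = 3.
Overall reaction: Au³⁺(aq) + 3 Ag(s) → Au(s) + 3 Ag⁺(aq); Q = [Ag⁺]^3/[Au³⁺]^1.
From E = E° − (0.0592/n) log Q: log Q = (E° − E)·n/0.0592 = (+0.78 − (+0.841))·3/0.0592 = -3.0912.
So 1·log[Au³⁺] = 3·log(0.028) − log Q = -4.6585 − (-3.0912) = -1.5673; [Au³⁺] = 10^(-1.5673) ≈ 0.027 M.

0.027 M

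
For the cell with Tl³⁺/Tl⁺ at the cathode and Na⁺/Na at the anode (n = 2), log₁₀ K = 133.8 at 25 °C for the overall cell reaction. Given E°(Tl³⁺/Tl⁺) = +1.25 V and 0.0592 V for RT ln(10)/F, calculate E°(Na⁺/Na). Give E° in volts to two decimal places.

-2.71 V

E°cell = (0.0592/n)·log K = (0.0592/2)(133.8) = +3.960 V.
Since Tl³⁺/Tl⁺ is the cathode and Na⁺/Na the anode, E°cell = E°(Tl³⁺/Tl⁺) − E°(Na⁺/Na).
So E°(Na⁺/Na) = E°(Tl³⁺/Tl⁺) − E°cell = (+1.25) − (+3.960) = -2.71 V.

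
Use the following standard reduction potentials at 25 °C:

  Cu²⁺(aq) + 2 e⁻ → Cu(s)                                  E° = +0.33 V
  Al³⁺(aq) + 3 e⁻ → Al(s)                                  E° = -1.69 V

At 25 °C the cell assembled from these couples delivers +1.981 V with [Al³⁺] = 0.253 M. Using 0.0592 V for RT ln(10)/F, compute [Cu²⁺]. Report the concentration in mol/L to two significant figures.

Cu²⁺/Cu is the cathode, Al³⁺/Al the anode: E°cell = +2.02 V, n = 6.
Overall reaction: 3 Cu²⁺(aq) + 2 Al(s) → 3 Cu(s) + 2 Al³⁺(aq); Q = [Al³⁺]^2/[Cu²⁺]^3.
From E = E° − (0.0592/n) log Q: log Q = (E° − E)·n/0.0592 = (+2.02 − (+1.981))·6/0.0592 = 3.9527.
So 3·log[Cu²⁺] = 2·log(0.253) − log Q = -1.1938 − (3.9527) = -5.1465; log[Cu²⁺] = -5.1465 / 3 = -1.7155; [Cu²⁺] = 10^(-1.7155) ≈ 0.019 M.

0.019 M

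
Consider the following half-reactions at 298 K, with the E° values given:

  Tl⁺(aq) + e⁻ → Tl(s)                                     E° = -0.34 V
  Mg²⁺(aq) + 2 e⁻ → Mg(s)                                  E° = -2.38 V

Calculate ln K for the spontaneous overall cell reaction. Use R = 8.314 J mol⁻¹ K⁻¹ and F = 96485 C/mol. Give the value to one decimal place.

Cathode: Tl⁺/Tl; anode: Mg²⁺/Mg. E°cell = (-0.34) − (-2.38) = +2.04 V, with n = 2.
ΔG° = −nFE° = −RT ln K, so ln K = nFE°/(RT) = (2)(96485)(+2.04) / ((8.314)(298)) = 158.889.

158.9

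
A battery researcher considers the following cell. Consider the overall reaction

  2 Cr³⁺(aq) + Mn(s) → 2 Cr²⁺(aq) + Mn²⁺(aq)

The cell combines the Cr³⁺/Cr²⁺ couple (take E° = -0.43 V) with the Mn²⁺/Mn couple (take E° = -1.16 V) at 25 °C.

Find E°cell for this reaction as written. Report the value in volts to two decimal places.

+0.73 V

The Cr³⁺/Cr²⁺ couple has the higher reduction potential, so it is the cathode; Mn²⁺/Mn is oxidised at the anode.
E°cell = E°(cathode) − E°(anode) = (-0.43) − (-1.16) = +0.73 V.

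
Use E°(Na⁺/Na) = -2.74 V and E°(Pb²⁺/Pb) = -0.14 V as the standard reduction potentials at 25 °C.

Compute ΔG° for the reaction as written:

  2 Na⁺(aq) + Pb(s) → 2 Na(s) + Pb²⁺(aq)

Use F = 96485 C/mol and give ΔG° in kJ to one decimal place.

+501.7 kJ

As written, Na⁺/Na is reduced (cathode) and Pb²⁺/Pb is oxidised (anode), so E°cell = (-2.74) − (-0.14) = -2.60 V.
Balancing electrons gives n = 2.
ΔG° = −nFE° = −(2)(96485)(-2.60) = 501,722 J = +501.7 kJ.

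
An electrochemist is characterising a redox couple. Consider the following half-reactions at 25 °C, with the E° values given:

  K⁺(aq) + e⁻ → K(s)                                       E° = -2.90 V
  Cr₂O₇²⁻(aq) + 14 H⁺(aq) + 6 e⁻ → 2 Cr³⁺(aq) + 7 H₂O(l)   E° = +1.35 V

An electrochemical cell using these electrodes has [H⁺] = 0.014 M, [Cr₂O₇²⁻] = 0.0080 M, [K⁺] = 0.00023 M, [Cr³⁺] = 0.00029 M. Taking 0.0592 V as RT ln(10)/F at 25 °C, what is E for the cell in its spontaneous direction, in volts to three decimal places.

+4.258 V

Cr₂O₇²⁻/Cr³⁺ is the cathode (higher E°), K⁺/K the anode: E°cell = +1.35 − (-2.90) = +4.25 V, n = 6.
Overall: Cr₂O₇²⁻(aq) + 14 H⁺(aq) + 6 K(s) → 2 Cr³⁺(aq) + 7 H₂O(l) + 6 K⁺(aq)
Q = [Cr³⁺]^2·[K⁺]^6 / ([Cr₂O₇²⁻]·[H⁺]^14); log Q = -0.854.
E = E° − (0.0592/n) log Q = +4.25 − (0.0592/6)(-0.854) = +4.258 V.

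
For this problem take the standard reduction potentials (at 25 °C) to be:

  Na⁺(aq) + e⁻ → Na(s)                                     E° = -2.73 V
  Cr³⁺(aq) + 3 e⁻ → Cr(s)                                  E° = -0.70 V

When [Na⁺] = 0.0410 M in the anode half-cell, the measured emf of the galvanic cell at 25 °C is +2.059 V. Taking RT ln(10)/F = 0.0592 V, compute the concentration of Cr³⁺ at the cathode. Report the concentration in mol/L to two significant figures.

Cr³⁺/Cr is the cathode, Na⁺/Na the anode: E°cell = +2.03 V, n = 3.
Overall reaction: Cr³⁺(aq) + 3 Na(s) → Cr(s) + 3 Na⁺(aq); Q = [Na⁺]^3/[Cr³⁺]^1.
From E = E° − (0.0592/n) log Q: log Q = (E° − E)·n/0.0592 = (+2.03 − (+2.059))·3/0.0592 = -1.4696.
So 1·log[Cr³⁺] = 3·log(0.041) − log Q = -4.1616 − (-1.4696) = -2.6920; [Cr³⁺] = 10^(-2.6920) ≈ 0.0020 M.

0.0020 M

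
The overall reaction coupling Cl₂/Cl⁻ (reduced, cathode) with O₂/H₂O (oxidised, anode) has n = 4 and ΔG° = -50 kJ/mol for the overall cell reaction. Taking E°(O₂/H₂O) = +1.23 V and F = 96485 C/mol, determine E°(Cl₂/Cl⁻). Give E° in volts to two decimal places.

+1.36 V

E°cell = −ΔG°/(nF) = −(-50×10³)/((4)(96485)) = +0.130 V.
Since Cl₂/Cl⁻ is the cathode and O₂/H₂O the anode, E°cell = E°(Cl₂/Cl⁻) − E°(O₂/H₂O).
So E°(Cl₂/Cl⁻) = E°cell + E°(O₂/H₂O) = +0.130 + (+1.23) = +1.36 V.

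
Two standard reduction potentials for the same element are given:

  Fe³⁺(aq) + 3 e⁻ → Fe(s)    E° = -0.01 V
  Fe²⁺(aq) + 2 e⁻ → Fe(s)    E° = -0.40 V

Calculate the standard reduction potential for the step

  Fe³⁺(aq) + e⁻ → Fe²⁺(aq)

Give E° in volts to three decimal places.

+0.770 V

Sequential free energies add, so n₃E°₃ = n₁E°₁ + n₂E°₂.
With n₃ = 3, and the known step contributing 2×(-0.40) V, the unknown satisfies 1·E° = 3×(-0.01) − 2×(-0.40) = +0.770.
E° = +0.770 / 1 = +0.770 V.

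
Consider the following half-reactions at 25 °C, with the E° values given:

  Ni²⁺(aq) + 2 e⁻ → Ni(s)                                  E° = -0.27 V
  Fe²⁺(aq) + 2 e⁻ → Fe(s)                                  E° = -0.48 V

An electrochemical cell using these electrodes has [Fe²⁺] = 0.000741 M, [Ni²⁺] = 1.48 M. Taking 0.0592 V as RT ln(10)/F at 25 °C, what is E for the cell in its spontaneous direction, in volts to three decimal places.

Ni²⁺/Ni is the cathode (higher E°), Fe²⁺/Fe the anode: E°cell = -0.27 − (-0.48) = +0.21 V, n = 2.
Overall: Ni²⁺(aq) + Fe(s) → Ni(s) + Fe²⁺(aq)
Q = [Fe²⁺] / ([Ni²⁺]); log Q = -3.300.
E = E° − (0.0592/n) log Q = +0.21 − (0.0592/2)(-3.300) = +0.308 V.

+0.308 V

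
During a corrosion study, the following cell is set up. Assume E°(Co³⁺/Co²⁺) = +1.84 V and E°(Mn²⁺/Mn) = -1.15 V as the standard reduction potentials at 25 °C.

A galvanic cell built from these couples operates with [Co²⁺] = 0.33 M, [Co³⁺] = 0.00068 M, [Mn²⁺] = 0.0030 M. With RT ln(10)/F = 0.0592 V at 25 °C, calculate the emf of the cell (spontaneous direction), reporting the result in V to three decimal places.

Co³⁺/Co²⁺ is the cathode (higher E°), Mn²⁺/Mn the anode: E°cell = +1.84 − (-1.15) = +2.99 V, n = 2.
Overall: 2 Co³⁺(aq) + Mn(s) → 2 Co²⁺(aq) + Mn²⁺(aq)
Q = [Co²⁺]^2·[Mn²⁺] / ([Co³⁺]^2); log Q = 2.849.
E = E° − (0.0592/n) log Q = +2.99 − (0.0592/2)(2.849) = +2.906 V.

+2.906 V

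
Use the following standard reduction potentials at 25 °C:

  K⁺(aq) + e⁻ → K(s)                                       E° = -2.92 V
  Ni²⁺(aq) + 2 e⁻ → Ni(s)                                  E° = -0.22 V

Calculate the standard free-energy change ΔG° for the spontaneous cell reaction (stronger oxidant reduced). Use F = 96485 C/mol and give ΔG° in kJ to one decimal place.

-521.0 kJ

Ni²⁺/Ni (E° = -0.22 V) is the cathode; K⁺/K (E° = -2.92 V) is the anode, so E°cell = +2.70 V.
Balancing electrons gives n = 2 (lcm of 2 and 1).
ΔG° = −nFE° = −(2)(96485)(+2.70) = -521,019 J = -521.0 kJ.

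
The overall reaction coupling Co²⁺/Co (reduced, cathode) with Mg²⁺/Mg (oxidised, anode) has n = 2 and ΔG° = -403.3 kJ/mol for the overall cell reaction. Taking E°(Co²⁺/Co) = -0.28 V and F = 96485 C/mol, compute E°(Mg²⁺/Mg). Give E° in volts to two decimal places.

E°cell = −ΔG°/(nF) = −(-403.3×10³)/((2)(96485)) = +2.090 V.
Since Co²⁺/Co is the cathode and Mg²⁺/Mg the anode, E°cell = E°(Co²⁺/Co) − E°(Mg²⁺/Mg).
So E°(Mg²⁺/Mg) = E°(Co²⁺/Co) − E°cell = (-0.28) − (+2.090) = -2.37 V.

-2.37 V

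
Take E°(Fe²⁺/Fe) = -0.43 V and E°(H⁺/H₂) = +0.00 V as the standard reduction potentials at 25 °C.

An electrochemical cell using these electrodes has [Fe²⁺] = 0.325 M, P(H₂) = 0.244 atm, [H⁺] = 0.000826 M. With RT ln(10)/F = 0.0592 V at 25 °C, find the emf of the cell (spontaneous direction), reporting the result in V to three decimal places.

H⁺/H₂ is the cathode (higher E°), Fe²⁺/Fe the anode: E°cell = +0.00 − (-0.43) = +0.43 V, n = 2.
Overall: 2 H⁺(aq) + Fe(s) → H₂(g) + Fe²⁺(aq)
Q = P(H₂)·[Fe²⁺] / ([H⁺]^2); log Q = 5.065.
E = E° − (0.0592/n) log Q = +0.43 − (0.0592/2)(5.065) = +0.280 V.

+0.280 V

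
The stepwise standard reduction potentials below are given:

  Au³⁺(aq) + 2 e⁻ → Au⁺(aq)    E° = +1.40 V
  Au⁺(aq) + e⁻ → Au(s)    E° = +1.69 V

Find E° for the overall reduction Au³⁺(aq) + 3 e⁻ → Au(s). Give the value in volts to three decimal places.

+1.497 V

Standard free energies of sequential steps add: ΔG°₃ = ΔG°₁ + ΔG°₂, so n₃E°₃ = n₁E°₁ + n₂E°₂.
E°₃ = (2×+1.40 + 1×+1.69) / 3 = (+4.490) / 3 = +1.497 V.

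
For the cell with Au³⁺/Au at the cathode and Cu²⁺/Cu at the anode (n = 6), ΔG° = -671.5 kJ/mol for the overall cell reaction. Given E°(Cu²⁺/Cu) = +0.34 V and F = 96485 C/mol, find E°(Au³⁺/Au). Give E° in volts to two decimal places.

E°cell = −ΔG°/(nF) = −(-671.5×10³)/((6)(96485)) = +1.160 V.
Since Au³⁺/Au is the cathode and Cu²⁺/Cu the anode, E°cell = E°(Au³⁺/Au) − E°(Cu²⁺/Cu).
So E°(Au³⁺/Au) = E°cell + E°(Cu²⁺/Cu) = +1.160 + (+0.34) = +1.50 V.

+1.50 V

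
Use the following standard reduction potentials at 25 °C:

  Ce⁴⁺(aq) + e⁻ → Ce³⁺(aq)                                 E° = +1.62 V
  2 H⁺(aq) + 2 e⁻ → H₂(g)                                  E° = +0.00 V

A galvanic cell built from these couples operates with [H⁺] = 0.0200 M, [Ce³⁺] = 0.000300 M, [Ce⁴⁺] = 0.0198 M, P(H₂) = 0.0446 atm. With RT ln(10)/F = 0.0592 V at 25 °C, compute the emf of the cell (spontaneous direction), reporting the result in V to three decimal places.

+1.788 V

Ce⁴⁺/Ce³⁺ is the cathode (higher E°), H⁺/H₂ the anode: E°cell = +1.62 − (+0.00) = +1.62 V, n = 2.
Overall: 2 Ce⁴⁺(aq) + H₂(g) → 2 Ce³⁺(aq) + 2 H⁺(aq)
Q = [Ce³⁺]^2·[H⁺]^2 / ([Ce⁴⁺]^2·P(H₂)); log Q = -5.686.
E = E° − (0.0592/n) log Q = +1.62 − (0.0592/2)(-5.686) = +1.788 V.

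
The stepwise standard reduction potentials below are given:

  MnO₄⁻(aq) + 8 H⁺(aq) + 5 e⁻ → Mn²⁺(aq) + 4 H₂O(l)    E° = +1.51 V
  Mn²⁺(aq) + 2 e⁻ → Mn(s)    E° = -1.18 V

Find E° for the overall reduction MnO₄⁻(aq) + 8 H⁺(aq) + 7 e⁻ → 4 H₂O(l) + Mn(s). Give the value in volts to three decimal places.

+0.741 V

Since ΔG° = −nFE° is additive over sequential reductions, n₃E°₃ = n₁E°₁ + n₂E°₂.
E°₃ = (5×+1.51 + 2×-1.18) / 7 = (+5.190) / 7 = +0.741 V.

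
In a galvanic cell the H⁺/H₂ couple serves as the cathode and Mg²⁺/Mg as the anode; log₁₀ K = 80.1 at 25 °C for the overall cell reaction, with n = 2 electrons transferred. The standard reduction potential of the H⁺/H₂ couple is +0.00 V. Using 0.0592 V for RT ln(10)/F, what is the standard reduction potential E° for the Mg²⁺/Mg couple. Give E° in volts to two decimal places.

E°cell = (0.0592/n)·log K = (0.0592/2)(80.1) = +2.371 V.
Since H⁺/H₂ is the cathode and Mg²⁺/Mg the anode, E°cell = E°(H⁺/H₂) − E°(Mg²⁺/Mg).
So E°(Mg²⁺/Mg) = E°(H⁺/H₂) − E°cell = (+0.00) − (+2.371) = -2.37 V.

-2.37 V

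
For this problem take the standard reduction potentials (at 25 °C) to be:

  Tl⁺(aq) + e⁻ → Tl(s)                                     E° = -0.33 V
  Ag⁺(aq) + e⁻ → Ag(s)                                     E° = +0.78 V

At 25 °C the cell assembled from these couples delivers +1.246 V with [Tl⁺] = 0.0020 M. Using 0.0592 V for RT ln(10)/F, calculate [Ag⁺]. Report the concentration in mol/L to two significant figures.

0.40 M

Ag⁺/Ag is the cathode, Tl⁺/Tl the anode: E°cell = +1.11 V, n = 1.
Overall reaction: Ag⁺(aq) + Tl(s) → Ag(s) + Tl⁺(aq); Q = [Tl⁺]^1/[Ag⁺]^1.
From E = E° − (0.0592/n) log Q: log Q = (E° − E)·n/0.0592 = (+1.11 − (+1.246))·1/0.0592 = -2.2973.
So 1·log[Ag⁺] = 1·log(0.002) − log Q = -2.6990 − (-2.2973) = -0.4017; [Ag⁺] = 10^(-0.4017) ≈ 0.40 M.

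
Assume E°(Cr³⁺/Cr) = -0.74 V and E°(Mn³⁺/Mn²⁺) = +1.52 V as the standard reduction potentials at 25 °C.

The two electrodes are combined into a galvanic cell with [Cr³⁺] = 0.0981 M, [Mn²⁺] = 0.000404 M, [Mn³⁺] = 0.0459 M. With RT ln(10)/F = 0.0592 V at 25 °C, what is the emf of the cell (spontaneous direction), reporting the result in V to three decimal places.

+2.402 V

Mn³⁺/Mn²⁺ is the cathode (higher E°), Cr³⁺/Cr the anode: E°cell = +1.52 − (-0.74) = +2.26 V, n = 3.
Overall: 3 Mn³⁺(aq) + Cr(s) → 3 Mn²⁺(aq) + Cr³⁺(aq)
Q = [Mn²⁺]^3·[Cr³⁺] / ([Mn³⁺]^3); log Q = -7.175.
E = E° − (0.0592/n) log Q = +2.26 − (0.0592/3)(-7.175) = +2.402 V.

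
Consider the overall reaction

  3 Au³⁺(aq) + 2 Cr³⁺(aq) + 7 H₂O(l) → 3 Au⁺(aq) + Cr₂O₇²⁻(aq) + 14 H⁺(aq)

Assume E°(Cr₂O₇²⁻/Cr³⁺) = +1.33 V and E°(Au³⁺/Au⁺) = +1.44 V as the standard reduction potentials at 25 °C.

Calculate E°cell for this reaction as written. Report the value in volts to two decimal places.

+0.11 V

The Au³⁺/Au⁺ couple has the higher reduction potential, so it is the cathode; Cr₂O₇²⁻/Cr³⁺ is oxidised at the anode.
E°cell = E°(cathode) − E°(anode) = (+1.44) − (+1.33) = +0.11 V.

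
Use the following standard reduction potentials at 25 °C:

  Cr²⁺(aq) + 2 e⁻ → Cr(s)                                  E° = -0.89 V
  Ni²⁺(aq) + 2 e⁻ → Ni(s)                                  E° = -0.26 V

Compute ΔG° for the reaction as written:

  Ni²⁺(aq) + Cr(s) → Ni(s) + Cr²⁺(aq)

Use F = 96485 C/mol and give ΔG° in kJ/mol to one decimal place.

As written, Ni²⁺/Ni is reduced (cathode) and Cr²⁺/Cr is oxidised (anode), so E°cell = (-0.26) − (-0.89) = +0.63 V.
Balancing electrons gives n = 2.
ΔG° = −nFE° = −(2)(96485)(+0.63) = -121,571 J = -121.6 kJ/mol.

-121.6 kJ/mol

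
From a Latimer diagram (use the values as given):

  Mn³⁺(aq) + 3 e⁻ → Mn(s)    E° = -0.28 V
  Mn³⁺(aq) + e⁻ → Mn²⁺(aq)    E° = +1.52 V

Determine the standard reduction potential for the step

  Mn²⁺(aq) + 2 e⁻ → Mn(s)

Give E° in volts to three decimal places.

Sequential free energies add, so n₃E°₃ = n₁E°₁ + n₂E°₂.
With n₃ = 3, and the known step contributing 1×(+1.52) V, the unknown satisfies 2·E° = 3×(-0.28) − 1×(+1.52) = -2.360.
E° = -2.360 / 2 = -1.180 V.

-1.180 V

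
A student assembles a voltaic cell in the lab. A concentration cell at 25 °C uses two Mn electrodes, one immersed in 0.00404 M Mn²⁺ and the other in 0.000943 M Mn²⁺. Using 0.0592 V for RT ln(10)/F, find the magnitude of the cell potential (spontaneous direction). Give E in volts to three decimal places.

For a concentration cell E°cell = 0. The 0.00404 M side is the cathode (reduction is favoured where [Mn²⁺] is higher).
With n = 2, E = −(0.0592/2) log([Mn²⁺]ₐₙ/[Mn²⁺]꜀ₐₜ) = −(0.0592/2) log(0.000943/0.00404) = −(0.0592/2)(-0.632) = +0.019 V.

+0.019 V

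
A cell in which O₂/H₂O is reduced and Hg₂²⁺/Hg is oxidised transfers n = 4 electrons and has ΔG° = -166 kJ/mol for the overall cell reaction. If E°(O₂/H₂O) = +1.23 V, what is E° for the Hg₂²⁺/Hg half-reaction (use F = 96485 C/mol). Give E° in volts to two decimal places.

+0.80 V

E°cell = −ΔG°/(nF) = −(-166×10³)/((4)(96485)) = +0.430 V.
Since O₂/H₂O is the cathode and Hg₂²⁺/Hg the anode, E°cell = E°(O₂/H₂O) − E°(Hg₂²⁺/Hg).
So E°(Hg₂²⁺/Hg) = E°(O₂/H₂O) − E°cell = (+1.23) − (+0.430) = +0.80 V.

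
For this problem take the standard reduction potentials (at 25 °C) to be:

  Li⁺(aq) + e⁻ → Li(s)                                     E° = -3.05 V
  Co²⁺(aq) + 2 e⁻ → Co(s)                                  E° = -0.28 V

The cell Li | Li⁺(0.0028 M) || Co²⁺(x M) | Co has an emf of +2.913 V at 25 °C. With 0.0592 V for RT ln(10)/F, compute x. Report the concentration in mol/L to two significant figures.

0.53 M

Co²⁺/Co is the cathode, Li⁺/Li the anode: E°cell = +2.77 V, n = 2.
Overall reaction: Co²⁺(aq) + 2 Li(s) → Co(s) + 2 Li⁺(aq); Q = [Li⁺]^2/[Co²⁺]^1.
From E = E° − (0.0592/n) log Q: log Q = (E° − E)·n/0.0592 = (+2.77 − (+2.913))·2/0.0592 = -4.8311.
So 1·log[Co²⁺] = 2·log(0.0028) − log Q = -5.1057 − (-4.8311) = -0.2746; [Co²⁺] = 10^(-0.2746) ≈ 0.53 M.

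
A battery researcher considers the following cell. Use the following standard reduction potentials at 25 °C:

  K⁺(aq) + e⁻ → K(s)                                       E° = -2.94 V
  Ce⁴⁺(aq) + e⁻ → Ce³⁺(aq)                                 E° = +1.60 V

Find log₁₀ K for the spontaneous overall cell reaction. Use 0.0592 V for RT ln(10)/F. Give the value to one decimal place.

76.7

Cathode: Ce⁴⁺/Ce³⁺; anode: K⁺/K. E°cell = +4.54 V, n = 1.
log K = nE°cell / 0.0592 = (1)(+4.54) / 0.0592 = 76.7.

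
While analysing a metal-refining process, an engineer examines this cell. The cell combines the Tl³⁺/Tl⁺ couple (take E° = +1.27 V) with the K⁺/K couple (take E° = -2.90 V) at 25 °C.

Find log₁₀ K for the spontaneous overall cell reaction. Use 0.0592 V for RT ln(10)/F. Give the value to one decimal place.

Cathode: Tl³⁺/Tl⁺; anode: K⁺/K. E°cell = +4.17 V, n = 2.
log K = nE°cell / 0.0592 = (2)(+4.17) / 0.0592 = 140.9.

140.9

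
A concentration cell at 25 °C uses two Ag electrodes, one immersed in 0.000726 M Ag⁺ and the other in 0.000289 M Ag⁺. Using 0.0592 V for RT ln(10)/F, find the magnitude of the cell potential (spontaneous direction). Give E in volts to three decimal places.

+0.024 V

For a concentration cell E°cell = 0. The 0.000726 M side is the cathode (reduction is favoured where [Ag⁺] is higher).
With n = 1, E = −(0.0592/1) log([Ag⁺]ₐₙ/[Ag⁺]꜀ₐₜ) = −(0.0592/1) log(0.000289/0.000726) = −(0.0592/1)(-0.400) = +0.024 V.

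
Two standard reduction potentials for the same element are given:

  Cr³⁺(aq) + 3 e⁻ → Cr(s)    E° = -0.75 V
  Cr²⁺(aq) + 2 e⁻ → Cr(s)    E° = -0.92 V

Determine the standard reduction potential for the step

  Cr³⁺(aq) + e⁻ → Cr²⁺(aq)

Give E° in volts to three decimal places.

Sequential free energies add, so n₃E°₃ = n₁E°₁ + n₂E°₂.
With n₃ = 3, and the known step contributing 2×(-0.92) V, the unknown satisfies 1·E° = 3×(-0.75) − 2×(-0.92) = -0.410.
E° = -0.410 / 1 = -0.410 V.

-0.410 V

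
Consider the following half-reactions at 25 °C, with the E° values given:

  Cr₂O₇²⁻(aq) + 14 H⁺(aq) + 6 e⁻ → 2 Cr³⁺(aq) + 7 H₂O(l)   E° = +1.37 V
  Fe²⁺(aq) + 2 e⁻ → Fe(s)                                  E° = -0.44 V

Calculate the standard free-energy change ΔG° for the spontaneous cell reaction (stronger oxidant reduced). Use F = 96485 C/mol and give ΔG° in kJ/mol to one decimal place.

-1047.8 kJ/mol

Cr₂O₇²⁻/Cr³⁺ (E° = +1.37 V) is the cathode; Fe²⁺/Fe (E° = -0.44 V) is the anode, so E°cell = +1.81 V.
Balancing electrons gives n = 6 (lcm of 6 and 2).
ΔG° = −nFE° = −(6)(96485)(+1.81) = -1,047,827 J = -1047.8 kJ/mol.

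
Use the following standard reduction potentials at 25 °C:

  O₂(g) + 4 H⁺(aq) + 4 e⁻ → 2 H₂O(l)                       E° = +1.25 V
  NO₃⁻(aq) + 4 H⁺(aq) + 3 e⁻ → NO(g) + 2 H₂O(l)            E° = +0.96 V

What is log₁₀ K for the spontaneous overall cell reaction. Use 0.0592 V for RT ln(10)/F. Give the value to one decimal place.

Cathode: O₂/H₂O; anode: NO₃⁻/NO. E°cell = +0.29 V, n = 12.
log K = nE°cell / 0.0592 = (12)(+0.29) / 0.0592 = 58.8.

58.8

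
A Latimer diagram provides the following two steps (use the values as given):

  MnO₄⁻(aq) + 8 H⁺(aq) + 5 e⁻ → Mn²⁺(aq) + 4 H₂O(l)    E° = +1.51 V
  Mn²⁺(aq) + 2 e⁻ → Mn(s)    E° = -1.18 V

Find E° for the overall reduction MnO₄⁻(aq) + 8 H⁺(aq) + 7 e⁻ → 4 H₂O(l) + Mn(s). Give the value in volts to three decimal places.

+0.741 V

Since ΔG° = −nFE° is additive over sequential reductions, n₃E°₃ = n₁E°₁ + n₂E°₂.
E°₃ = (5×+1.51 + 2×-1.18) / 7 = (+5.190) / 7 = +0.741 V.
E° values themselves are not directly additive — weighting by electron count is essential.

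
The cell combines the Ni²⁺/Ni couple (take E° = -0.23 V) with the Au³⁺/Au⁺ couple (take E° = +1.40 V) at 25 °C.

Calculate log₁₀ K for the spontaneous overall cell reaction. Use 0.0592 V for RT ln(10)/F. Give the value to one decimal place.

Cathode: Au³⁺/Au⁺; anode: Ni²⁺/Ni. E°cell = +1.63 V, n = 2.
log K = nE°cell / 0.0592 = (2)(+1.63) / 0.0592 = 55.1.

55.1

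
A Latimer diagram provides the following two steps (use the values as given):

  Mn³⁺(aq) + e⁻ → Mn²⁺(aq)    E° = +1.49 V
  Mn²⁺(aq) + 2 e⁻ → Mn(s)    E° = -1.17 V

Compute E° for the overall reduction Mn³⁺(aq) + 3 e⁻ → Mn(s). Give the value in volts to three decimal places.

Since ΔG° = −nFE° is additive over sequential reductions, n₃E°₃ = n₁E°₁ + n₂E°₂.
E°₃ = (1×+1.49 + 2×-1.17) / 3 = (-0.850) / 3 = -0.283 V.
E° values themselves are not directly additive — weighting by electron count is essential.

-0.283 V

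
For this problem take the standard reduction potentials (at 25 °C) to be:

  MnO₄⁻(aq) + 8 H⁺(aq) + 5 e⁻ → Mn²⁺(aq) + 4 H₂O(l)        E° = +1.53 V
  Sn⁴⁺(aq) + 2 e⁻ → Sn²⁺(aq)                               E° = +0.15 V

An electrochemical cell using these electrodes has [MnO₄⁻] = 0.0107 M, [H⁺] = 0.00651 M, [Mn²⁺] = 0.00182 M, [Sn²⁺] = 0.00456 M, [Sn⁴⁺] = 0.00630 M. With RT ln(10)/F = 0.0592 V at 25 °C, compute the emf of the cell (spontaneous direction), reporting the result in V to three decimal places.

MnO₄⁻/Mn²⁺ is the cathode (higher E°), Sn⁴⁺/Sn²⁺ the anode: E°cell = +1.53 − (+0.15) = +1.38 V, n = 10.
Overall: 2 MnO₄⁻(aq) + 16 H⁺(aq) + 5 Sn²⁺(aq) → 2 Mn²⁺(aq) + 8 H₂O(l) + 5 Sn⁴⁺(aq)
Q = [Mn²⁺]^2·[Sn⁴⁺]^5 / ([MnO₄⁻]^2·[H⁺]^16·[Sn²⁺]^5); log Q = 34.146.
E = E° − (0.0592/n) log Q = +1.38 − (0.0592/10)(34.146) = +1.178 V.

+1.178 V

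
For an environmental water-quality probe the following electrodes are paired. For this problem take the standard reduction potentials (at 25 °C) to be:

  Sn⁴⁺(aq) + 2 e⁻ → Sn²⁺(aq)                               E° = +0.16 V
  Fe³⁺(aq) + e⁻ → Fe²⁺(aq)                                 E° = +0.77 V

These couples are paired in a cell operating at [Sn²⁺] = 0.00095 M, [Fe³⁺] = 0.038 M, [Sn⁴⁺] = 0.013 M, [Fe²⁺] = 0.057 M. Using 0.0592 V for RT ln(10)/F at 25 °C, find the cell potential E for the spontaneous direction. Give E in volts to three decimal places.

Fe³⁺/Fe²⁺ is the cathode (higher E°), Sn⁴⁺/Sn²⁺ the anode: E°cell = +0.77 − (+0.16) = +0.61 V, n = 2.
Overall: 2 Fe³⁺(aq) + Sn²⁺(aq) → 2 Fe²⁺(aq) + Sn⁴⁺(aq)
Q = [Fe²⁺]^2·[Sn⁴⁺] / ([Fe³⁺]^2·[Sn²⁺]); log Q = 1.488.
E = E° − (0.0592/n) log Q = +0.61 − (0.0592/2)(1.488) = +0.566 V.

+0.566 V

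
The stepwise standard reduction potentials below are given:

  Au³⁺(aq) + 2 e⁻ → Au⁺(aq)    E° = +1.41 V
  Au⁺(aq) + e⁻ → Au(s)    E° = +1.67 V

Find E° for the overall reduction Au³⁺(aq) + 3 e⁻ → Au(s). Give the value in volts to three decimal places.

Since ΔG° = −nFE° is additive over sequential reductions, n₃E°₃ = n₁E°₁ + n₂E°₂.
E°₃ = (2×+1.41 + 1×+1.67) / 3 = (+4.490) / 3 = +1.497 V.

+1.497 V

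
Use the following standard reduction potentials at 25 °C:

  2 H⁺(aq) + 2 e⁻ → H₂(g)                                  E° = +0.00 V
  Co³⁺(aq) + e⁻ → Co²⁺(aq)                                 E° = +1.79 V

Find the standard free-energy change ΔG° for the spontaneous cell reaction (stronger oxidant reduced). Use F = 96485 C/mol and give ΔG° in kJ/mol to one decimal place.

-345.4 kJ/mol

Co³⁺/Co²⁺ (E° = +1.79 V) is the cathode; H⁺/H₂ (E° = +0.00 V) is the anode, so E°cell = +1.79 V.
Balancing electrons gives n = 2 (lcm of 1 and 2).
ΔG° = −nFE° = −(2)(96485)(+1.79) = -345,416 J = -345.4 kJ/mol.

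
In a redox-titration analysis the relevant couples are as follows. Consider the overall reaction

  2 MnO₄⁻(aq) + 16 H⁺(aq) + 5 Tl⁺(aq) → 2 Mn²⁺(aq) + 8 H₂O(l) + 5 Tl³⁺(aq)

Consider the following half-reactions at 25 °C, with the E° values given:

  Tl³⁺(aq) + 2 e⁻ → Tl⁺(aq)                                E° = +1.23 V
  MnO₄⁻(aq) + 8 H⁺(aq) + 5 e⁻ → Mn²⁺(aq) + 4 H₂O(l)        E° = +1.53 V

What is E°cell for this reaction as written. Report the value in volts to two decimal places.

+0.30 V

The MnO₄⁻/Mn²⁺ couple has the higher reduction potential, so it is the cathode; Tl³⁺/Tl⁺ is oxidised at the anode.
E°cell = E°(cathode) − E°(anode) = (+1.53) − (+1.23) = +0.30 V.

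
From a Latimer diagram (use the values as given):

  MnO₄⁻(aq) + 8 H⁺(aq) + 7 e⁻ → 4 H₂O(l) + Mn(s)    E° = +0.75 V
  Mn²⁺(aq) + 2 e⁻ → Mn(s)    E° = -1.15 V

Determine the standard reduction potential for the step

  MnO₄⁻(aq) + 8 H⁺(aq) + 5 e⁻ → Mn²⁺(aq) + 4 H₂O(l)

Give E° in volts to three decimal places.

+1.510 V

Sequential free energies add, so n₃E°₃ = n₁E°₁ + n₂E°₂.
With n₃ = 7, and the known step contributing 2×(-1.15) V, the unknown satisfies 5·E° = 7×(+0.75) − 2×(-1.15) = +7.550.
E° = +7.550 / 5 = +1.510 V.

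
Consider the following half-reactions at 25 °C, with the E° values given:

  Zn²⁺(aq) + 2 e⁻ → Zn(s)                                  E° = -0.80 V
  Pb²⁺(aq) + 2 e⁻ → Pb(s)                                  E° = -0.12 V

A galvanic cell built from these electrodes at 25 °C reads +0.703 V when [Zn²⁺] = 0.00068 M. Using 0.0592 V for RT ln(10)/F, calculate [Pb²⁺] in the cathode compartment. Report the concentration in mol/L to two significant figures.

0.0041 M

Pb²⁺/Pb is the cathode, Zn²⁺/Zn the anode: E°cell = +0.68 V, n = 2.
Overall reaction: Pb²⁺(aq) + Zn(s) → Pb(s) + Zn²⁺(aq); Q = [Zn²⁺]^1/[Pb²⁺]^1.
From E = E° − (0.0592/n) log Q: log Q = (E° − E)·n/0.0592 = (+0.68 − (+0.703))·2/0.0592 = -0.7770.
So 1·log[Pb²⁺] = 1·log(0.00068) − log Q = -3.1675 − (-0.7770) = -2.3905; [Pb²⁺] = 10^(-2.3905) ≈ 0.0041 M.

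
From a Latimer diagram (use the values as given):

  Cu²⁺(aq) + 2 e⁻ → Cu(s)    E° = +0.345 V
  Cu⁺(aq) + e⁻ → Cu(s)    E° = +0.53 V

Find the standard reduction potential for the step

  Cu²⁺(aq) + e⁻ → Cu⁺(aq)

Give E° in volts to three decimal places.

+0.160 V

Sequential free energies add, so n₃E°₃ = n₁E°₁ + n₂E°₂.
With n₃ = 2, and the known step contributing 1×(+0.53) V, the unknown satisfies 1·E° = 2×(+0.345) − 1×(+0.53) = +0.160.
E° = +0.160 / 1 = +0.160 V.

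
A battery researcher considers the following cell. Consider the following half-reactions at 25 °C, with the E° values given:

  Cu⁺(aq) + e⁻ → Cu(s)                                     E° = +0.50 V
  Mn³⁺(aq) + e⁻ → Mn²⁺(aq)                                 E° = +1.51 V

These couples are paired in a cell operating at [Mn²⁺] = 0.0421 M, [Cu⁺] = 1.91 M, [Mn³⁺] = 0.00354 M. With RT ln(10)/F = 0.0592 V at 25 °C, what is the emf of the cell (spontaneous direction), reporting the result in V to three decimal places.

Mn³⁺/Mn²⁺ is the cathode (higher E°), Cu⁺/Cu the anode: E°cell = +1.51 − (+0.50) = +1.01 V, n = 1.
Overall: Mn³⁺(aq) + Cu(s) → Mn²⁺(aq) + Cu⁺(aq)
Q = [Mn²⁺]·[Cu⁺] / ([Mn³⁺]); log Q = 1.356.
E = E° − (0.0592/n) log Q = +1.01 − (0.0592/1)(1.356) = +0.930 V.

+0.930 V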